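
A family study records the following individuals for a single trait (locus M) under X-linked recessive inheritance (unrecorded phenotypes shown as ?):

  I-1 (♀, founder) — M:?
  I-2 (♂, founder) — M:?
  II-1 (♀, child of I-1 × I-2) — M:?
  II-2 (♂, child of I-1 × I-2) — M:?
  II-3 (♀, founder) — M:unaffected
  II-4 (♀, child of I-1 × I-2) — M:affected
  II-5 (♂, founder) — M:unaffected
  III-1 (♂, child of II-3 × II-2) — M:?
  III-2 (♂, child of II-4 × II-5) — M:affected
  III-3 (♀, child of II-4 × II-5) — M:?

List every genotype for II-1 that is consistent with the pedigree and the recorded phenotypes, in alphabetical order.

II-1 ∈ {X^MX^m, X^mX^m}

M/I-1 ? ·: X^MX^m|X^mX^m
M/I-2 ? ·: X^mY
M/II-1 ? I-1×I-2: X^MX^m|X^mX^m
M/II-2 ? I-1×I-2: X^MY|X^mY
M/II-3 un ·: X^MX^M|X^MX^m
M/II-4 aff I-1×I-2: X^mX^m
M/II-5 un ·: X^MY
M/III-1 ? II-3×II-2: X^MY|X^mY
M/III-2 aff II-4×II-5: X^mY
M/III-3 ? II-4×II-5: X^MX^m
⇒ M over [I-1,I-2,II-1,II-2,II-3,II-4,II-5,III-1,III-2,III-3]: 15 consistent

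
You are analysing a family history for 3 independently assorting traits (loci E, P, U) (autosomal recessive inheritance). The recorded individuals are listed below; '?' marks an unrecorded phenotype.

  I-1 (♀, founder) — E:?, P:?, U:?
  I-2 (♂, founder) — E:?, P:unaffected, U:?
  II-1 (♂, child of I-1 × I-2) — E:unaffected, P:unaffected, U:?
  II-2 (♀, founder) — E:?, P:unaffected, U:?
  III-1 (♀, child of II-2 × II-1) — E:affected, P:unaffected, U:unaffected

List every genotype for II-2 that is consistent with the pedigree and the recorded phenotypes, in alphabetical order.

II-2 ∈ {Ee PP UU, Ee PP Uu, Ee PP uu, Ee Pp UU, Ee Pp Uu, Ee Pp uu, ee PP UU, ee PP Uu, ee PP uu, ee Pp UU, ee Pp Uu, ee Pp uu}

E/I-1 ? ·: EE|Ee|ee
E/I-2 ? ·: EE|Ee|ee
E/II-1 un I-1×I-2: Ee
E/II-2 ? ·: Ee|ee
E/III-1 aff II-2×II-1: ee
⇒ E over [I-1,I-2,II-1,II-2,III-1]: 14 consistent
P/I-1 ? ·: PP|Pp|pp
P/I-2 un ·: PP|Pp
P/II-1 un I-1×I-2: PP|Pp
P/II-2 un ·: PP|Pp
P/III-1 un II-2×II-1: PP|Pp
⇒ P over [I-1,I-2,II-1,II-2,III-1]: 32 consistent
U/I-1 ? ·: UU|Uu|uu
U/I-2 ? ·: UU|Uu|uu
U/II-1 ? I-1×I-2: UU|Uu|uu
U/II-2 ? ·: UU|Uu|uu
U/III-1 un II-2×II-1: UU|Uu
⇒ U over [I-1,I-2,II-1,II-2,III-1]: 59 consistent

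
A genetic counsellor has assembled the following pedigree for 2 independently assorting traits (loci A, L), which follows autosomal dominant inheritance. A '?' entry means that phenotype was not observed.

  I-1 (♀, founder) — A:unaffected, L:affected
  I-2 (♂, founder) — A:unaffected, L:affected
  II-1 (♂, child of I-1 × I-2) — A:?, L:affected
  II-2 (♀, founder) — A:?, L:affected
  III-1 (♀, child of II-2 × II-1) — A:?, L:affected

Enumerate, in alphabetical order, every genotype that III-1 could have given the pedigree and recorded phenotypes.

A/I-1 un ·: aa
A/I-2 un ·: aa
A/II-1 ? I-1×I-2: aa
A/II-2 ? ·: aa|Aa|AA
A/III-1 ? II-2×II-1: aa|Aa
⇒ A over [I-1,I-2,II-1,II-2,III-1]: 4 consistent
L/I-1 aff ·: Ll|LL
L/I-2 aff ·: Ll|LL
L/II-1 aff I-1×I-2: Ll|LL
L/II-2 aff ·: Ll|LL
L/III-1 aff II-2×II-1: Ll|LL
⇒ L over [I-1,I-2,II-1,II-2,III-1]: 24 consistent

III-1 ∈ {Aa LL, Aa Ll, aa LL, aa Ll}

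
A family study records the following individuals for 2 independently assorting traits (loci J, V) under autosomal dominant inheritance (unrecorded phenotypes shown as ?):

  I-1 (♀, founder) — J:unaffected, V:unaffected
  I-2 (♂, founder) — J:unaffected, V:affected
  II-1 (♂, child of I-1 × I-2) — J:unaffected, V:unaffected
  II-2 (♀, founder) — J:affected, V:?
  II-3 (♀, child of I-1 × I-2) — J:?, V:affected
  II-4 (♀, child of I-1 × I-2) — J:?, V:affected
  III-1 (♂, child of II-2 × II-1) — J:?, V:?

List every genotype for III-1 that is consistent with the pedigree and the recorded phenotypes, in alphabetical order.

III-1 ∈ {Jj Vv, Jj vv, jj Vv, jj vv}

J/I-1 un ·: jj
J/I-2 un ·: jj
J/II-1 un I-1×I-2: jj
J/II-2 aff ·: Jj|JJ
J/II-3 ? I-1×I-2: jj
J/II-4 ? I-1×I-2: jj
J/III-1 ? II-2×II-1: jj|Jj
⇒ J over [I-1,I-2,II-1,II-2,II-3,II-4,III-1]: 3 consistent
V/I-1 un ·: vv
V/I-2 aff ·: Vv
V/II-1 un I-1×I-2: vv
V/II-2 ? ·: vv|Vv|VV
V/II-3 aff I-1×I-2: Vv
V/II-4 aff I-1×I-2: Vv
V/III-1 ? II-2×II-1: vv|Vv
⇒ V over [I-1,I-2,II-1,II-2,II-3,II-4,III-1]: 4 consistent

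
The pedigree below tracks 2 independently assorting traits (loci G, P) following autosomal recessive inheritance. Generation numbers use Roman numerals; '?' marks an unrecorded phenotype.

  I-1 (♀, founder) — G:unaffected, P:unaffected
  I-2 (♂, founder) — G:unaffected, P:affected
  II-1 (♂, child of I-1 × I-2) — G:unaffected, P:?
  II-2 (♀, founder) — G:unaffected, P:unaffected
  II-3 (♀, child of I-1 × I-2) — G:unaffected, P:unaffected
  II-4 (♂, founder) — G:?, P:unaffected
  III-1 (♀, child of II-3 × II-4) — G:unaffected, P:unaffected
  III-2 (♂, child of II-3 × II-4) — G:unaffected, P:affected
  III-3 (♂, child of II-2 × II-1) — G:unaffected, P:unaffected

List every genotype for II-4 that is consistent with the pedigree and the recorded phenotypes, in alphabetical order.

II-4 ∈ {GG Pp, Gg Pp, gg Pp}

G/I-1 un ·: GG|Gg
G/I-2 un ·: GG|Gg
G/II-1 un I-1×I-2: GG|Gg
G/II-2 un ·: GG|Gg
G/II-3 un I-1×I-2: GG|Gg
G/II-4 ? ·: GG|Gg|gg
G/III-1 un II-3×II-4: GG|Gg
G/III-2 un II-3×II-4: GG|Gg
G/III-3 un II-2×II-1: GG|Gg
⇒ G over [I-1,I-2,II-1,II-2,II-3,II-4,III-1,III-2,III-3]: 333 consistent
P/I-1 un ·: PP|Pp
P/I-2 aff ·: pp
P/II-1 ? I-1×I-2: Pp|pp
P/II-2 un ·: PP|Pp
P/II-3 un I-1×I-2: Pp
P/II-4 un ·: Pp
P/III-1 un II-3×II-4: PP|Pp
P/III-2 aff II-3×II-4: pp
P/III-3 un II-2×II-1: PP|Pp
⇒ P over [I-1,I-2,II-1,II-2,II-3,II-4,III-1,III-2,III-3]: 20 consistent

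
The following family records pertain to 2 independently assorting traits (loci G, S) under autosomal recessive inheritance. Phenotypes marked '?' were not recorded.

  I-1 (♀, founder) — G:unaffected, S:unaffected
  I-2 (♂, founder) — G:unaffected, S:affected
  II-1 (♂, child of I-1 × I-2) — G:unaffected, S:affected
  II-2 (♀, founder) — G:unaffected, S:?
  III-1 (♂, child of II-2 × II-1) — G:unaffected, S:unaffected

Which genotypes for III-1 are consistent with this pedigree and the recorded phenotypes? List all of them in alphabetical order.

G/I-1 un ·: GG|Gg
G/I-2 un ·: GG|Gg
G/II-1 un I-1×I-2: GG|Gg
G/II-2 un ·: GG|Gg
G/III-1 un II-2×II-1: GG|Gg
⇒ G over [I-1,I-2,II-1,II-2,III-1]: 24 consistent
S/I-1 un ·: Ss
S/I-2 aff ·: ss
S/II-1 aff I-1×I-2: ss
S/II-2 ? ·: SS|Ss
S/III-1 un II-2×II-1: Ss
⇒ S over [I-1,I-2,II-1,II-2,III-1]: 2 consistent

III-1 ∈ {GG Ss, Gg Ss}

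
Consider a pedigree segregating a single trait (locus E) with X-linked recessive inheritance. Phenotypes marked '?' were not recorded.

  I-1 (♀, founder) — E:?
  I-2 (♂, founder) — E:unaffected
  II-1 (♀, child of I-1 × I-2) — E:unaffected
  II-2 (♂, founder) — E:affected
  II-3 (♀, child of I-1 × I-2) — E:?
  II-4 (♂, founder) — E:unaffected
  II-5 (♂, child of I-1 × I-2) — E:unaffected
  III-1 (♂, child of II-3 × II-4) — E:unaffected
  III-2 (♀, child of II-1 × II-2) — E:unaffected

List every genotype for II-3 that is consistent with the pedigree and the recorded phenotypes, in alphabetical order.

E/I-1 ? ·: X^EX^E|X^EX^e
E/I-2 un ·: X^EY
E/II-1 un I-1×I-2: X^EX^E|X^EX^e
E/II-2 aff ·: X^eY
E/II-3 ? I-1×I-2: X^EX^E|X^EX^e
E/II-4 un ·: X^EY
E/II-5 un I-1×I-2: X^EY
E/III-1 un II-3×II-4: X^EY
E/III-2 un II-1×II-2: X^EX^e
⇒ E over [I-1,I-2,II-1,II-2,II-3,II-4,II-5,III-1,III-2]: 5 consistent

II-3 ∈ {X^EX^E, X^EX^e}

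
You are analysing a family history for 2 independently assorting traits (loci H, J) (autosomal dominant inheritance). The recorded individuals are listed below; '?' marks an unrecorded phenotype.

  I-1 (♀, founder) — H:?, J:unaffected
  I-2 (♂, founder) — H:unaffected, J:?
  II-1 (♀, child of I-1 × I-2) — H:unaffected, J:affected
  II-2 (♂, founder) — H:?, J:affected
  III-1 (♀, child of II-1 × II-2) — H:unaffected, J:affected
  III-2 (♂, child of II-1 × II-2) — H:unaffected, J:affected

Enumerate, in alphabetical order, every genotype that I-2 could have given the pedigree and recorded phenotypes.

I-2 ∈ {hh JJ, hh Jj}

H/I-1 ? ·: hh|Hh
H/I-2 un ·: hh
H/II-1 un I-1×I-2: hh
H/II-2 ? ·: hh|Hh
H/III-1 un II-1×II-2: hh
H/III-2 un II-1×II-2: hh
⇒ H over [I-1,I-2,II-1,II-2,III-1,III-2]: 4 consistent
J/I-1 un ·: jj
J/I-2 ? ·: Jj|JJ
J/II-1 aff I-1×I-2: Jj
J/II-2 aff ·: Jj|JJ
J/III-1 aff II-1×II-2: Jj|JJ
J/III-2 aff II-1×II-2: Jj|JJ
⇒ J over [I-1,I-2,II-1,II-2,III-1,III-2]: 16 consistent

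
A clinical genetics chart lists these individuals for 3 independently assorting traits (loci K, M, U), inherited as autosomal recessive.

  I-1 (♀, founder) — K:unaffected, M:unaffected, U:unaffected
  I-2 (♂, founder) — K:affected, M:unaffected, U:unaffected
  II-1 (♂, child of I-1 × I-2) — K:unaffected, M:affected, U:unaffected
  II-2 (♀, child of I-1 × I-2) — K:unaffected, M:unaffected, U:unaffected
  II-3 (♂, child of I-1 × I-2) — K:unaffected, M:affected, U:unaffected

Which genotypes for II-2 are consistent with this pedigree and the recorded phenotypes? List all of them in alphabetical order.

II-2 ∈ {Kk MM UU, Kk MM Uu, Kk Mm UU, Kk Mm Uu}

K/I-1 un ·: KK|Kk
K/I-2 aff ·: kk
K/II-1 un I-1×I-2: Kk
K/II-2 un I-1×I-2: Kk
K/II-3 un I-1×I-2: Kk
⇒ K over [I-1,I-2,II-1,II-2,II-3]: 2 consistent
M/I-1 un ·: Mm
M/I-2 un ·: Mm
M/II-1 aff I-1×I-2: mm
M/II-2 un I-1×I-2: MM|Mm
M/II-3 aff I-1×I-2: mm
⇒ M over [I-1,I-2,II-1,II-2,II-3]: 2 consistent
U/I-1 un ·: UU|Uu
U/I-2 un ·: UU|Uu
U/II-1 un I-1×I-2: UU|Uu
U/II-2 un I-1×I-2: UU|Uu
U/II-3 un I-1×I-2: UU|Uu
⇒ U over [I-1,I-2,II-1,II-2,II-3]: 25 consistent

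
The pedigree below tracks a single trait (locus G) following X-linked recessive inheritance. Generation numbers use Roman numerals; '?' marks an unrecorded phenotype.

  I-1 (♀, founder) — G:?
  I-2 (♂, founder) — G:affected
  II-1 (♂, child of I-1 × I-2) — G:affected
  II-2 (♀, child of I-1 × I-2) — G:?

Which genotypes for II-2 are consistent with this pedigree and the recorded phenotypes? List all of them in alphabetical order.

G/I-1 ? ·: X^GX^g|X^gX^g
G/I-2 aff ·: X^gY
G/II-1 aff I-1×I-2: X^gY
G/II-2 ? I-1×I-2: X^GX^g|X^gX^g
⇒ G over [I-1,I-2,II-1,II-2]: 3 consistent

II-2 ∈ {X^GX^g, X^gX^g}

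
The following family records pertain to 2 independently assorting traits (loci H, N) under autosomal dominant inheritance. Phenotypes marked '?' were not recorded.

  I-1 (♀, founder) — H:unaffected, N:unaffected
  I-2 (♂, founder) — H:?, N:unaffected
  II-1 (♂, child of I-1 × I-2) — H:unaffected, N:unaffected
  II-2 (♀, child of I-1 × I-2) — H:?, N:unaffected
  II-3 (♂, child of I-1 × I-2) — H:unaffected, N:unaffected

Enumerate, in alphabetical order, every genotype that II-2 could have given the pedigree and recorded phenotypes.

H/I-1 un ·: hh
H/I-2 ? ·: hh|Hh
H/II-1 un I-1×I-2: hh
H/II-2 ? I-1×I-2: hh|Hh
H/II-3 un I-1×I-2: hh
⇒ H over [I-1,I-2,II-1,II-2,II-3]: 3 consistent
N/I-1 un ·: nn
N/I-2 un ·: nn
N/II-1 un I-1×I-2: nn
N/II-2 un I-1×I-2: nn
N/II-3 un I-1×I-2: nn
⇒ N over [I-1,I-2,II-1,II-2,II-3]: 1 consistent

II-2 ∈ {Hh nn, hh nn}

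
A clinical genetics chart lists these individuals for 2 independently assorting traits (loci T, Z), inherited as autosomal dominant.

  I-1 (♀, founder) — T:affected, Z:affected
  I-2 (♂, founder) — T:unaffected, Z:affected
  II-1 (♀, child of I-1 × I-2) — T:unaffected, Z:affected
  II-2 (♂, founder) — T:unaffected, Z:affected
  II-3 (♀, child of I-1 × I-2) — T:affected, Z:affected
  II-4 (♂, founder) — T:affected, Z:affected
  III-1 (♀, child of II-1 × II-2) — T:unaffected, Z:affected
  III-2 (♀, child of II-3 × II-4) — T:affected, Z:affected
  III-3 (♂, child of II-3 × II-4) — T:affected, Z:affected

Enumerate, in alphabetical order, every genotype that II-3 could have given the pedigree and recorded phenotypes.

T/I-1 aff ·: Tt
T/I-2 un ·: tt
T/II-1 un I-1×I-2: tt
T/II-2 un ·: tt
T/II-3 aff I-1×I-2: Tt
T/II-4 aff ·: Tt|TT
T/III-1 un II-1×II-2: tt
T/III-2 aff II-3×II-4: Tt|TT
T/III-3 aff II-3×II-4: Tt|TT
⇒ T over [I-1,I-2,II-1,II-2,II-3,II-4,III-1,III-2,III-3]: 8 consistent
Z/I-1 aff ·: Zz|ZZ
Z/I-2 aff ·: Zz|ZZ
Z/II-1 aff I-1×I-2: Zz|ZZ
Z/II-2 aff ·: Zz|ZZ
Z/II-3 aff I-1×I-2: Zz|ZZ
Z/II-4 aff ·: Zz|ZZ
Z/III-1 aff II-1×II-2: Zz|ZZ
Z/III-2 aff II-3×II-4: Zz|ZZ
Z/III-3 aff II-3×II-4: Zz|ZZ
⇒ Z over [I-1,I-2,II-1,II-2,II-3,II-4,III-1,III-2,III-3]: 288 consistent

II-3 ∈ {Tt ZZ, Tt Zz}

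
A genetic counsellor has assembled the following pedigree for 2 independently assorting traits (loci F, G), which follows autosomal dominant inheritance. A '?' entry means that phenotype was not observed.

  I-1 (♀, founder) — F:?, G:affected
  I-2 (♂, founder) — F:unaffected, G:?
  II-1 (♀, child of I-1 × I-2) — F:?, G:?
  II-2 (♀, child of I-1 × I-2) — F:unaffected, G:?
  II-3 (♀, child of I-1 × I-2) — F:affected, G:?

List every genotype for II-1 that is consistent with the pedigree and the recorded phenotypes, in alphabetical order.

II-1 ∈ {Ff GG, Ff Gg, Ff gg, ff GG, ff Gg, ff gg}

F/I-1 ? ·: Ff
F/I-2 un ·: ff
F/II-1 ? I-1×I-2: ff|Ff
F/II-2 un I-1×I-2: ff
F/II-3 aff I-1×I-2: Ff
⇒ F over [I-1,I-2,II-1,II-2,II-3]: 2 consistent
G/I-1 aff ·: Gg|GG
G/I-2 ? ·: gg|Gg|GG
G/II-1 ? I-1×I-2: gg|Gg|GG
G/II-2 ? I-1×I-2: gg|Gg|GG
G/II-3 ? I-1×I-2: gg|Gg|GG
⇒ G over [I-1,I-2,II-1,II-2,II-3]: 53 consistent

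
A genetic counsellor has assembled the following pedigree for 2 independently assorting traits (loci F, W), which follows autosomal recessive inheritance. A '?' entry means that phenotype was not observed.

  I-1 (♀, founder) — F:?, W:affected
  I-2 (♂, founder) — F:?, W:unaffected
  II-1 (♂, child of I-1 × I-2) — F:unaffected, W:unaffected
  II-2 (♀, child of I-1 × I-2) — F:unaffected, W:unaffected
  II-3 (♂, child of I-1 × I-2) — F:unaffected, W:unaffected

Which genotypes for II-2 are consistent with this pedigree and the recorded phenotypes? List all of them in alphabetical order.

F/I-1 ? ·: FF|Ff|ff
F/I-2 ? ·: FF|Ff|ff
F/II-1 un I-1×I-2: FF|Ff
F/II-2 un I-1×I-2: FF|Ff
F/II-3 un I-1×I-2: FF|Ff
⇒ F over [I-1,I-2,II-1,II-2,II-3]: 29 consistent
W/I-1 aff ·: ww
W/I-2 un ·: WW|Ww
W/II-1 un I-1×I-2: Ww
W/II-2 un I-1×I-2: Ww
W/II-3 un I-1×I-2: Ww
⇒ W over [I-1,I-2,II-1,II-2,II-3]: 2 consistent

II-2 ∈ {FF Ww, Ff Ww}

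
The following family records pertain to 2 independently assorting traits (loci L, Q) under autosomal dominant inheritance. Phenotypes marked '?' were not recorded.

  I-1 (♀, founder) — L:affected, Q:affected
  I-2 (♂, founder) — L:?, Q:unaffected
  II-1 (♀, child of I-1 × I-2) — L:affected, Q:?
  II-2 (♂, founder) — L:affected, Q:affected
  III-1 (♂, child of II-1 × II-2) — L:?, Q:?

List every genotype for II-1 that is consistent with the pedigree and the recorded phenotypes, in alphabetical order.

L/I-1 aff ·: Ll|LL
L/I-2 ? ·: ll|Ll|LL
L/II-1 aff I-1×I-2: Ll|LL
L/II-2 aff ·: Ll|LL
L/III-1 ? II-1×II-2: ll|Ll|LL
⇒ L over [I-1,I-2,II-1,II-2,III-1]: 37 consistent
Q/I-1 aff ·: Qq|QQ
Q/I-2 un ·: qq
Q/II-1 ? I-1×I-2: qq|Qq
Q/II-2 aff ·: Qq|QQ
Q/III-1 ? II-1×II-2: qq|Qq|QQ
⇒ Q over [I-1,I-2,II-1,II-2,III-1]: 13 consistent

II-1 ∈ {LL Qq, LL qq, Ll Qq, Ll qq}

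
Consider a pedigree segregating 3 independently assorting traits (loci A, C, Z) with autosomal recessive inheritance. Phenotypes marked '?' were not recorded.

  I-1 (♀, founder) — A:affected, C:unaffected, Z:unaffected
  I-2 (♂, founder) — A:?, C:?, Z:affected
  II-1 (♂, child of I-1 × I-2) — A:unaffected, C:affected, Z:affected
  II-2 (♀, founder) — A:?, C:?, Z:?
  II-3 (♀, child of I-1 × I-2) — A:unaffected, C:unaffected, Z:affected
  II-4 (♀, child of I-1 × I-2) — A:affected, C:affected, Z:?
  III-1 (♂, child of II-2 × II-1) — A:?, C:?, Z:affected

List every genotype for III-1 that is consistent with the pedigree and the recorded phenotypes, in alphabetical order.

III-1 ∈ {AA Cc zz, AA cc zz, Aa Cc zz, Aa cc zz, aa Cc zz, aa cc zz}

A/I-1 aff ·: aa
A/I-2 ? ·: Aa
A/II-1 un I-1×I-2: Aa
A/II-2 ? ·: AA|Aa|aa
A/II-3 un I-1×I-2: Aa
A/II-4 aff I-1×I-2: aa
A/III-1 ? II-2×II-1: AA|Aa|aa
⇒ A over [I-1,I-2,II-1,II-2,II-3,II-4,III-1]: 7 consistent
C/I-1 un ·: Cc
C/I-2 ? ·: Cc|cc
C/II-1 aff I-1×I-2: cc
C/II-2 ? ·: CC|Cc|cc
C/II-3 un I-1×I-2: CC|Cc
C/II-4 aff I-1×I-2: cc
C/III-1 ? II-2×II-1: Cc|cc
⇒ C over [I-1,I-2,II-1,II-2,II-3,II-4,III-1]: 12 consistent
Z/I-1 un ·: Zz
Z/I-2 aff ·: zz
Z/II-1 aff I-1×I-2: zz
Z/II-2 ? ·: Zz|zz
Z/II-3 aff I-1×I-2: zz
Z/II-4 ? I-1×I-2: Zz|zz
Z/III-1 aff II-2×II-1: zz
⇒ Z over [I-1,I-2,II-1,II-2,II-3,II-4,III-1]: 4 consistent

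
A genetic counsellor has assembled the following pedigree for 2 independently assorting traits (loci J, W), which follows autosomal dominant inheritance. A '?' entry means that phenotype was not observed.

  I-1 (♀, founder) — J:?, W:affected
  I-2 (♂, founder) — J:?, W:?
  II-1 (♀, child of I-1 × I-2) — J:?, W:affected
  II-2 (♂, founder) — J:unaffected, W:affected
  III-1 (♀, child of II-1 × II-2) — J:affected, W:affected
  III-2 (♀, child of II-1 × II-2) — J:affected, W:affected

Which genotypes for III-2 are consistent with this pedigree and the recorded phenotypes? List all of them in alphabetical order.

III-2 ∈ {Jj WW, Jj Ww}

J/I-1 ? ·: jj|Jj|JJ
J/I-2 ? ·: jj|Jj|JJ
J/II-1 ? I-1×I-2: Jj|JJ
J/II-2 un ·: jj
J/III-1 aff II-1×II-2: Jj
J/III-2 aff II-1×II-2: Jj
⇒ J over [I-1,I-2,II-1,II-2,III-1,III-2]: 11 consistent
W/I-1 aff ·: Ww|WW
W/I-2 ? ·: ww|Ww|WW
W/II-1 aff I-1×I-2: Ww|WW
W/II-2 aff ·: Ww|WW
W/III-1 aff II-1×II-2: Ww|WW
W/III-2 aff II-1×II-2: Ww|WW
⇒ W over [I-1,I-2,II-1,II-2,III-1,III-2]: 60 consistent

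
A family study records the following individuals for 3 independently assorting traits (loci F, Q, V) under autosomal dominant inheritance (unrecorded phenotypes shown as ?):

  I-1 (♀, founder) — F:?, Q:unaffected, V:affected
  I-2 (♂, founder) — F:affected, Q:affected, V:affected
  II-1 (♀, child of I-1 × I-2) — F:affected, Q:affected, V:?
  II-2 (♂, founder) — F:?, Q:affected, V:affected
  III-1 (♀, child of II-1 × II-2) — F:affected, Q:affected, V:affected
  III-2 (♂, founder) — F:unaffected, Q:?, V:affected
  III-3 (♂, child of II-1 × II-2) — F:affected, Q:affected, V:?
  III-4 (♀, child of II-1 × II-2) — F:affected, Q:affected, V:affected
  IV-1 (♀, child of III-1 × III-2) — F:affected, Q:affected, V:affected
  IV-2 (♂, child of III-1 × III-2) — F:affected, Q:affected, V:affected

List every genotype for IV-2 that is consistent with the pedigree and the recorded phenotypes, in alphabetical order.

IV-2 ∈ {Ff QQ VV, Ff QQ Vv, Ff Qq VV, Ff Qq Vv}

F/I-1 ? ·: ff|Ff|FF
F/I-2 aff ·: Ff|FF
F/II-1 aff I-1×I-2: Ff|FF
F/II-2 ? ·: ff|Ff|FF
F/III-1 aff II-1×II-2: Ff|FF
F/III-2 un ·: ff
F/III-3 aff II-1×II-2: Ff|FF
F/III-4 aff II-1×II-2: Ff|FF
F/IV-1 aff III-1×III-2: Ff
F/IV-2 aff III-1×III-2: Ff
⇒ F over [I-1,I-2,II-1,II-2,III-1,III-2,III-3,III-4,IV-1,IV-2]: 125 consistent
Q/I-1 un ·: qq
Q/I-2 aff ·: Qq|QQ
Q/II-1 aff I-1×I-2: Qq
Q/II-2 aff ·: Qq|QQ
Q/III-1 aff II-1×II-2: Qq|QQ
Q/III-2 ? ·: qq|Qq|QQ
Q/III-3 aff II-1×II-2: Qq|QQ
Q/III-4 aff II-1×II-2: Qq|QQ
Q/IV-1 aff III-1×III-2: Qq|QQ
Q/IV-2 aff III-1×III-2: Qq|QQ
⇒ Q over [I-1,I-2,II-1,II-2,III-1,III-2,III-3,III-4,IV-1,IV-2]: 240 consistent
V/I-1 aff ·: Vv|VV
V/I-2 aff ·: Vv|VV
V/II-1 ? I-1×I-2: vv|Vv|VV
V/II-2 aff ·: Vv|VV
V/III-1 aff II-1×II-2: Vv|VV
V/III-2 aff ·: Vv|VV
V/III-3 ? II-1×II-2: vv|Vv|VV
V/III-4 aff II-1×II-2: Vv|VV
V/IV-1 aff III-1×III-2: Vv|VV
V/IV-2 aff III-1×III-2: Vv|VV
⇒ V over [I-1,I-2,II-1,II-2,III-1,III-2,III-3,III-4,IV-1,IV-2]: 642 consistent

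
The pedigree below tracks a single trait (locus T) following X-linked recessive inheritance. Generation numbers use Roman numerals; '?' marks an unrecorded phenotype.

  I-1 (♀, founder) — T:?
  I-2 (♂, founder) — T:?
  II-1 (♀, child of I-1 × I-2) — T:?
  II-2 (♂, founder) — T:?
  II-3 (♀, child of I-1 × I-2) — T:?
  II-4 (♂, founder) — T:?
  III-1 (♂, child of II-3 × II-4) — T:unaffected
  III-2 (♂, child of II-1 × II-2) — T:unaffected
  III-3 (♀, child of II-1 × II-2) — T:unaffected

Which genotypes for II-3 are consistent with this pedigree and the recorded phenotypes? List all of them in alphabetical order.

II-3 ∈ {X^TX^T, X^TX^t}

T/I-1 ? ·: X^TX^T|X^TX^t|X^tX^t
T/I-2 ? ·: X^TY|X^tY
T/II-1 ? I-1×I-2: X^TX^T|X^TX^t
T/II-2 ? ·: X^TY|X^tY
T/II-3 ? I-1×I-2: X^TX^T|X^TX^t
T/II-4 ? ·: X^TY|X^tY
T/III-1 un II-3×II-4: X^TY
T/III-2 un II-1×II-2: X^TY
T/III-3 un II-1×II-2: X^TX^T|X^TX^t
⇒ T over [I-1,I-2,II-1,II-2,II-3,II-4,III-1,III-2,III-3]: 42 consistent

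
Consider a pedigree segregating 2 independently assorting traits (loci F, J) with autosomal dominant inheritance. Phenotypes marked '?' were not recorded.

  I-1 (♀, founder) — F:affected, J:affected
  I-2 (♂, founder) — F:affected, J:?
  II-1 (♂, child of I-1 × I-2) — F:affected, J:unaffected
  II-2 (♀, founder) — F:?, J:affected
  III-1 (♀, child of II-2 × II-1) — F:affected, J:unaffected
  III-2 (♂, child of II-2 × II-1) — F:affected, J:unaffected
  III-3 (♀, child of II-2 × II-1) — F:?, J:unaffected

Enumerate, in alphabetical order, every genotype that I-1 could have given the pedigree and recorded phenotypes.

I-1 ∈ {FF Jj, Ff Jj}

F/I-1 aff ·: Ff|FF
F/I-2 aff ·: Ff|FF
F/II-1 aff I-1×I-2: Ff|FF
F/II-2 ? ·: ff|Ff|FF
F/III-1 aff II-2×II-1: Ff|FF
F/III-2 aff II-2×II-1: Ff|FF
F/III-3 ? II-2×II-1: ff|Ff|FF
⇒ F over [I-1,I-2,II-1,II-2,III-1,III-2,III-3]: 106 consistent
J/I-1 aff ·: Jj
J/I-2 ? ·: jj|Jj
J/II-1 un I-1×I-2: jj
J/II-2 aff ·: Jj
J/III-1 un II-2×II-1: jj
J/III-2 un II-2×II-1: jj
J/III-3 un II-2×II-1: jj
⇒ J over [I-1,I-2,II-1,II-2,III-1,III-2,III-3]: 2 consistent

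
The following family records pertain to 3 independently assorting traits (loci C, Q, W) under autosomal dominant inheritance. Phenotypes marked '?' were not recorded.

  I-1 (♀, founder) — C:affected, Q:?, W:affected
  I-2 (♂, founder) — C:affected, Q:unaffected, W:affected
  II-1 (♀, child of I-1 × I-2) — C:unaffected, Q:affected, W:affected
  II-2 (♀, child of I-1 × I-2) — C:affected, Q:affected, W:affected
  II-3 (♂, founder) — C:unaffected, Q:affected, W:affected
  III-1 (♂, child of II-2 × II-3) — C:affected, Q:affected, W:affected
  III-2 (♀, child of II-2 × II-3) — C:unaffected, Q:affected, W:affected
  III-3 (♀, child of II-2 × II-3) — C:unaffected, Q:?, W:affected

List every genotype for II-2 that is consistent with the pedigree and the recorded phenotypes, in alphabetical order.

II-2 ∈ {Cc Qq WW, Cc Qq Ww}

C/I-1 aff ·: Cc
C/I-2 aff ·: Cc
C/II-1 un I-1×I-2: cc
C/II-2 aff I-1×I-2: Cc
C/II-3 un ·: cc
C/III-1 aff II-2×II-3: Cc
C/III-2 un II-2×II-3: cc
C/III-3 un II-2×II-3: cc
⇒ C over [I-1,I-2,II-1,II-2,II-3,III-1,III-2,III-3]: 1 consistent
Q/I-1 ? ·: Qq|QQ
Q/I-2 un ·: qq
Q/II-1 aff I-1×I-2: Qq
Q/II-2 aff I-1×I-2: Qq
Q/II-3 aff ·: Qq|QQ
Q/III-1 aff II-2×II-3: Qq|QQ
Q/III-2 aff II-2×II-3: Qq|QQ
Q/III-3 ? II-2×II-3: qq|Qq|QQ
⇒ Q over [I-1,I-2,II-1,II-2,II-3,III-1,III-2,III-3]: 40 consistent
W/I-1 aff ·: Ww|WW
W/I-2 aff ·: Ww|WW
W/II-1 aff I-1×I-2: Ww|WW
W/II-2 aff I-1×I-2: Ww|WW
W/II-3 aff ·: Ww|WW
W/III-1 aff II-2×II-3: Ww|WW
W/III-2 aff II-2×II-3: Ww|WW
W/III-3 aff II-2×II-3: Ww|WW
⇒ W over [I-1,I-2,II-1,II-2,II-3,III-1,III-2,III-3]: 159 consistent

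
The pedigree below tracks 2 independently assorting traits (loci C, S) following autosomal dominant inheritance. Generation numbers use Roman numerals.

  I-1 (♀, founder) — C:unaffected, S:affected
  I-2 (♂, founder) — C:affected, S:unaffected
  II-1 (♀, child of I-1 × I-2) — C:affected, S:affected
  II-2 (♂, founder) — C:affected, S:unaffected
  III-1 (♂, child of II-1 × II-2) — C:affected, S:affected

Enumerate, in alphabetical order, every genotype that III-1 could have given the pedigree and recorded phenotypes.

III-1 ∈ {CC Ss, Cc Ss}

C/I-1 un ·: cc
C/I-2 aff ·: Cc|CC
C/II-1 aff I-1×I-2: Cc
C/II-2 aff ·: Cc|CC
C/III-1 aff II-1×II-2: Cc|CC
⇒ C over [I-1,I-2,II-1,II-2,III-1]: 8 consistent
S/I-1 aff ·: Ss|SS
S/I-2 un ·: ss
S/II-1 aff I-1×I-2: Ss
S/II-2 un ·: ss
S/III-1 aff II-1×II-2: Ss
⇒ S over [I-1,I-2,II-1,II-2,III-1]: 2 consistent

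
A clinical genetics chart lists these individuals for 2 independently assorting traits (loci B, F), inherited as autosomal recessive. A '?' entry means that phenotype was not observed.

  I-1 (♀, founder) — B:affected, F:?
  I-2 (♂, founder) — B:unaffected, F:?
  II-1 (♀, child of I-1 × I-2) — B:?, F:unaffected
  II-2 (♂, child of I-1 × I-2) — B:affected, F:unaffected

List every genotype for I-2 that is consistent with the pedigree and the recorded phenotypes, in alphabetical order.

B/I-1 aff ·: bb
B/I-2 un ·: Bb
B/II-1 ? I-1×I-2: Bb|bb
B/II-2 aff I-1×I-2: bb
⇒ B over [I-1,I-2,II-1,II-2]: 2 consistent
F/I-1 ? ·: FF|Ff|ff
F/I-2 ? ·: FF|Ff|ff
F/II-1 un I-1×I-2: FF|Ff
F/II-2 un I-1×I-2: FF|Ff
⇒ F over [I-1,I-2,II-1,II-2]: 17 consistent

I-2 ∈ {Bb FF, Bb Ff, Bb ff}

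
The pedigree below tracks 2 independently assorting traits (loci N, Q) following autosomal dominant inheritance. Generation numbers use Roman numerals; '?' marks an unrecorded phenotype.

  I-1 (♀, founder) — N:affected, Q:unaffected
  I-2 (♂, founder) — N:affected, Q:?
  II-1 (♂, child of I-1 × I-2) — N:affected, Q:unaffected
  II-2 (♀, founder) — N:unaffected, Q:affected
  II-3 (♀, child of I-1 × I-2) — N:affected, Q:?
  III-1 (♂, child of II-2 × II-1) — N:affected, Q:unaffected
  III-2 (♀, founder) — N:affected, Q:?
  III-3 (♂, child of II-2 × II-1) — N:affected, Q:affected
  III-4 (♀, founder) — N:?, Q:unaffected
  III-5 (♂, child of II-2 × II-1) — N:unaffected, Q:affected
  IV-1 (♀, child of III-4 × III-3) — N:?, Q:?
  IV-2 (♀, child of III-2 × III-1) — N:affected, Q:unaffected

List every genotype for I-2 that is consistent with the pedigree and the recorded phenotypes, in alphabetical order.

I-2 ∈ {NN Qq, NN qq, Nn Qq, Nn qq}

N/I-1 aff ·: Nn|NN
N/I-2 aff ·: Nn|NN
N/II-1 aff I-1×I-2: Nn
N/II-2 un ·: nn
N/II-3 aff I-1×I-2: Nn|NN
N/III-1 aff II-2×II-1: Nn
N/III-2 aff ·: Nn|NN
N/III-3 aff II-2×II-1: Nn
N/III-4 ? ·: nn|Nn|NN
N/III-5 un II-2×II-1: nn
N/IV-1 ? III-4×III-3: nn|Nn|NN
N/IV-2 aff III-2×III-1: Nn|NN
⇒ N over [I-1,I-2,II-1,II-2,II-3,III-1,III-2,III-3,III-4,III-5,IV-1,IV-2]: 168 consistent
Q/I-1 un ·: qq
Q/I-2 ? ·: qq|Qq
Q/II-1 un I-1×I-2: qq
Q/II-2 aff ·: Qq
Q/II-3 ? I-1×I-2: qq|Qq
Q/III-1 un II-2×II-1: qq
Q/III-2 ? ·: qq|Qq
Q/III-3 aff II-2×II-1: Qq
Q/III-4 un ·: qq
Q/III-5 aff II-2×II-1: Qq
Q/IV-1 ? III-4×III-3: qq|Qq
Q/IV-2 un III-2×III-1: qq
⇒ Q over [I-1,I-2,II-1,II-2,II-3,III-1,III-2,III-3,III-4,III-5,IV-1,IV-2]: 12 consistent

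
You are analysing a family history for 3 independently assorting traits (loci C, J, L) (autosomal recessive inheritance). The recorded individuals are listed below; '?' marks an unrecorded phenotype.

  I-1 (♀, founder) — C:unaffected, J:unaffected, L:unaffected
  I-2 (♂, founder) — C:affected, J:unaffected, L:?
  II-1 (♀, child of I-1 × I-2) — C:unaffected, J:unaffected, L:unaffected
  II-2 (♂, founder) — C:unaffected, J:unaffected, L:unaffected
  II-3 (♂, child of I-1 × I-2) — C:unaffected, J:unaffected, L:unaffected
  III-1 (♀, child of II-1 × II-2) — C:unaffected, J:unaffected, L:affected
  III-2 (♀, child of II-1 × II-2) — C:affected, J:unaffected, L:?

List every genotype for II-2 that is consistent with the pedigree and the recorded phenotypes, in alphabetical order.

II-2 ∈ {Cc JJ Ll, Cc Jj Ll}

C/I-1 un ·: CC|Cc
C/I-2 aff ·: cc
C/II-1 un I-1×I-2: Cc
C/II-2 un ·: Cc
C/II-3 un I-1×I-2: Cc
C/III-1 un II-1×II-2: CC|Cc
C/III-2 aff II-1×II-2: cc
⇒ C over [I-1,I-2,II-1,II-2,II-3,III-1,III-2]: 4 consistent
J/I-1 un ·: JJ|Jj
J/I-2 un ·: JJ|Jj
J/II-1 un I-1×I-2: JJ|Jj
J/II-2 un ·: JJ|Jj
J/II-3 un I-1×I-2: JJ|Jj
J/III-1 un II-1×II-2: JJ|Jj
J/III-2 un II-1×II-2: JJ|Jj
⇒ J over [I-1,I-2,II-1,II-2,II-3,III-1,III-2]: 83 consistent
L/I-1 un ·: LL|Ll
L/I-2 ? ·: LL|Ll|ll
L/II-1 un I-1×I-2: Ll
L/II-2 un ·: Ll
L/II-3 un I-1×I-2: LL|Ll
L/III-1 aff II-1×II-2: ll
L/III-2 ? II-1×II-2: LL|Ll|ll
⇒ L over [I-1,I-2,II-1,II-2,II-3,III-1,III-2]: 24 consistent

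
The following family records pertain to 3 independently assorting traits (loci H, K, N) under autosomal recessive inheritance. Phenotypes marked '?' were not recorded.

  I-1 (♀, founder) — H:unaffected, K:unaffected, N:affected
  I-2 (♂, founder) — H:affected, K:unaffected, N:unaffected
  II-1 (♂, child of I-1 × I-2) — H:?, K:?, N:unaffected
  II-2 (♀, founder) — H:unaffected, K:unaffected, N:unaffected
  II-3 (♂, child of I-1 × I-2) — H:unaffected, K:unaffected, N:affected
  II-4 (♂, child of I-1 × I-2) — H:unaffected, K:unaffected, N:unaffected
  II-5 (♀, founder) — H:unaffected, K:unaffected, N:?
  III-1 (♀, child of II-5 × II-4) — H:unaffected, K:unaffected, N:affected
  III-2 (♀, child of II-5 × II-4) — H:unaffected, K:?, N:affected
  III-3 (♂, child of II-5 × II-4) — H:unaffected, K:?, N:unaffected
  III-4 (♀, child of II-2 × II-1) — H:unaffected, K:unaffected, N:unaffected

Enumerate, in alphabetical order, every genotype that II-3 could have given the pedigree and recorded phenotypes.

H/I-1 un ·: HH|Hh
H/I-2 aff ·: hh
H/II-1 ? I-1×I-2: Hh|hh
H/II-2 un ·: HH|Hh
H/II-3 un I-1×I-2: Hh
H/II-4 un I-1×I-2: Hh
H/II-5 un ·: HH|Hh
H/III-1 un II-5×II-4: HH|Hh
H/III-2 un II-5×II-4: HH|Hh
H/III-3 un II-5×II-4: HH|Hh
H/III-4 un II-2×II-1: HH|Hh
⇒ H over [I-1,I-2,II-1,II-2,II-3,II-4,II-5,III-1,III-2,III-3,III-4]: 160 consistent
K/I-1 un ·: KK|Kk
K/I-2 un ·: KK|Kk
K/II-1 ? I-1×I-2: KK|Kk|kk
K/II-2 un ·: KK|Kk
K/II-3 un I-1×I-2: KK|Kk
K/II-4 un I-1×I-2: KK|Kk
K/II-5 un ·: KK|Kk
K/III-1 un II-5×II-4: KK|Kk
K/III-2 ? II-5×II-4: KK|Kk|kk
K/III-3 ? II-5×II-4: KK|Kk|kk
K/III-4 un II-2×II-1: KK|Kk
⇒ K over [I-1,I-2,II-1,II-2,II-3,II-4,II-5,III-1,III-2,III-3,III-4]: 1637 consistent
N/I-1 aff ·: nn
N/I-2 un ·: Nn
N/II-1 un I-1×I-2: Nn
N/II-2 un ·: NN|Nn
N/II-3 aff I-1×I-2: nn
N/II-4 un I-1×I-2: Nn
N/II-5 ? ·: Nn|nn
N/III-1 aff II-5×II-4: nn
N/III-2 aff II-5×II-4: nn
N/III-3 un II-5×II-4: NN|Nn
N/III-4 un II-2×II-1: NN|Nn
⇒ N over [I-1,I-2,II-1,II-2,II-3,II-4,II-5,III-1,III-2,III-3,III-4]: 12 consistent

II-3 ∈ {Hh KK nn, Hh Kk nn}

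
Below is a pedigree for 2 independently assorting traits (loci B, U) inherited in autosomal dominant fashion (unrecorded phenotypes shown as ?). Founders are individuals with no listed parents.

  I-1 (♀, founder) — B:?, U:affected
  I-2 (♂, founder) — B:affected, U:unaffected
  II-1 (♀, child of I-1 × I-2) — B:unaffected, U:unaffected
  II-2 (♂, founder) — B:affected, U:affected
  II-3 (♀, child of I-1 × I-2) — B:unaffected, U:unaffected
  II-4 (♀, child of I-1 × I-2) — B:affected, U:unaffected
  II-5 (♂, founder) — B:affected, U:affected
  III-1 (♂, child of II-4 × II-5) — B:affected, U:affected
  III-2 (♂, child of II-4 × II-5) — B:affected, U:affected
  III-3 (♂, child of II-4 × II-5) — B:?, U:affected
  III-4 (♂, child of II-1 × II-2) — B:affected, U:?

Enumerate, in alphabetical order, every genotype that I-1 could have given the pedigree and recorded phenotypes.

B/I-1 ? ·: bb|Bb
B/I-2 aff ·: Bb
B/II-1 un I-1×I-2: bb
B/II-2 aff ·: Bb|BB
B/II-3 un I-1×I-2: bb
B/II-4 aff I-1×I-2: Bb|BB
B/II-5 aff ·: Bb|BB
B/III-1 aff II-4×II-5: Bb|BB
B/III-2 aff II-4×II-5: Bb|BB
B/III-3 ? II-4×II-5: bb|Bb|BB
B/III-4 aff II-1×II-2: Bb
⇒ B over [I-1,I-2,II-1,II-2,II-3,II-4,II-5,III-1,III-2,III-3,III-4]: 98 consistent
U/I-1 aff ·: Uu
U/I-2 un ·: uu
U/II-1 un I-1×I-2: uu
U/II-2 aff ·: Uu|UU
U/II-3 un I-1×I-2: uu
U/II-4 un I-1×I-2: uu
U/II-5 aff ·: Uu|UU
U/III-1 aff II-4×II-5: Uu
U/III-2 aff II-4×II-5: Uu
U/III-3 aff II-4×II-5: Uu
U/III-4 ? II-1×II-2: uu|Uu
⇒ U over [I-1,I-2,II-1,II-2,II-3,II-4,II-5,III-1,III-2,III-3,III-4]: 6 consistent

I-1 ∈ {Bb Uu, bb Uu}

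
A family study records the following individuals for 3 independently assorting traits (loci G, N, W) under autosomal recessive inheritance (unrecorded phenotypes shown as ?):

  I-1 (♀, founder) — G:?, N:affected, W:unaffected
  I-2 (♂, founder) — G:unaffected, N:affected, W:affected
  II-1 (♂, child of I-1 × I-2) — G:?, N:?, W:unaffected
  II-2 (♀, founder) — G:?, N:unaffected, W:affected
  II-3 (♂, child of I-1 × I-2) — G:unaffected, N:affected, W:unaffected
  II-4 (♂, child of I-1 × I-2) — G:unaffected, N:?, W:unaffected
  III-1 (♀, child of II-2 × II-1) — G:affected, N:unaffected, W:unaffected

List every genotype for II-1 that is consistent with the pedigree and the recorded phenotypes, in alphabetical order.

II-1 ∈ {Gg nn Ww, gg nn Ww}

G/I-1 ? ·: GG|Gg|gg
G/I-2 un ·: GG|Gg
G/II-1 ? I-1×I-2: Gg|gg
G/II-2 ? ·: Gg|gg
G/II-3 un I-1×I-2: GG|Gg
G/II-4 un I-1×I-2: GG|Gg
G/III-1 aff II-2×II-1: gg
⇒ G over [I-1,I-2,II-1,II-2,II-3,II-4,III-1]: 38 consistent
N/I-1 aff ·: nn
N/I-2 aff ·: nn
N/II-1 ? I-1×I-2: nn
N/II-2 un ·: NN|Nn
N/II-3 aff I-1×I-2: nn
N/II-4 ? I-1×I-2: nn
N/III-1 un II-2×II-1: Nn
⇒ N over [I-1,I-2,II-1,II-2,II-3,II-4,III-1]: 2 consistent
W/I-1 un ·: WW|Ww
W/I-2 aff ·: ww
W/II-1 un I-1×I-2: Ww
W/II-2 aff ·: ww
W/II-3 un I-1×I-2: Ww
W/II-4 un I-1×I-2: Ww
W/III-1 un II-2×II-1: Ww
⇒ W over [I-1,I-2,II-1,II-2,II-3,II-4,III-1]: 2 consistent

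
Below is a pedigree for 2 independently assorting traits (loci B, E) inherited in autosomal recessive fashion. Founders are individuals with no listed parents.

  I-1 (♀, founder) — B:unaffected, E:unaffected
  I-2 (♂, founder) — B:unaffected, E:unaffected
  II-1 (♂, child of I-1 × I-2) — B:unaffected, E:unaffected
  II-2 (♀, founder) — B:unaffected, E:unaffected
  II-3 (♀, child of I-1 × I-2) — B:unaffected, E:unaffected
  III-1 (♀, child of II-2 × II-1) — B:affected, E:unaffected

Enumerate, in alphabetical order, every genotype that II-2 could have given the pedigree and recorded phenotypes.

II-2 ∈ {Bb EE, Bb Ee}

B/I-1 un ·: BB|Bb
B/I-2 un ·: BB|Bb
B/II-1 un I-1×I-2: Bb
B/II-2 un ·: Bb
B/II-3 un I-1×I-2: BB|Bb
B/III-1 aff II-2×II-1: bb
⇒ B over [I-1,I-2,II-1,II-2,II-3,III-1]: 6 consistent
E/I-1 un ·: EE|Ee
E/I-2 un ·: EE|Ee
E/II-1 un I-1×I-2: EE|Ee
E/II-2 un ·: EE|Ee
E/II-3 un I-1×I-2: EE|Ee
E/III-1 un II-2×II-1: EE|Ee
⇒ E over [I-1,I-2,II-1,II-2,II-3,III-1]: 45 consistent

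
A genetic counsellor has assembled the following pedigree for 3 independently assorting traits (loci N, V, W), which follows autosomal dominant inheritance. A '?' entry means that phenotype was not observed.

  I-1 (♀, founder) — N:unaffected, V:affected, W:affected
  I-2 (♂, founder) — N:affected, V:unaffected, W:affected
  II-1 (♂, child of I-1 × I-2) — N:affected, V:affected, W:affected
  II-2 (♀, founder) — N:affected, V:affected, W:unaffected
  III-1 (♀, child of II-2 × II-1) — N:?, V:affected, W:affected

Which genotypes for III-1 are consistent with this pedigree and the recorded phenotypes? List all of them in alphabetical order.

N/I-1 un ·: nn
N/I-2 aff ·: Nn|NN
N/II-1 aff I-1×I-2: Nn
N/II-2 aff ·: Nn|NN
N/III-1 ? II-2×II-1: nn|Nn|NN
⇒ N over [I-1,I-2,II-1,II-2,III-1]: 10 consistent
V/I-1 aff ·: Vv|VV
V/I-2 un ·: vv
V/II-1 aff I-1×I-2: Vv
V/II-2 aff ·: Vv|VV
V/III-1 aff II-2×II-1: Vv|VV
⇒ V over [I-1,I-2,II-1,II-2,III-1]: 8 consistent
W/I-1 aff ·: Ww|WW
W/I-2 aff ·: Ww|WW
W/II-1 aff I-1×I-2: Ww|WW
W/II-2 un ·: ww
W/III-1 aff II-2×II-1: Ww
⇒ W over [I-1,I-2,II-1,II-2,III-1]: 7 consistent

III-1 ∈ {NN VV Ww, NN Vv Ww, Nn VV Ww, Nn Vv Ww, nn VV Ww, nn Vv Ww}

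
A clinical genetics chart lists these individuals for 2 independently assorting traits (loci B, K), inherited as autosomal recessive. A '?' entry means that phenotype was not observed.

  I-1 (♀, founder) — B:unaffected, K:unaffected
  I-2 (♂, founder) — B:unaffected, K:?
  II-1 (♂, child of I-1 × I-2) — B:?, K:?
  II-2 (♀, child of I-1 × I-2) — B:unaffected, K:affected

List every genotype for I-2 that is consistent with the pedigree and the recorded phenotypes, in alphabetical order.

B/I-1 un ·: BB|Bb
B/I-2 un ·: BB|Bb
B/II-1 ? I-1×I-2: BB|Bb|bb
B/II-2 un I-1×I-2: BB|Bb
⇒ B over [I-1,I-2,II-1,II-2]: 15 consistent
K/I-1 un ·: Kk
K/I-2 ? ·: Kk|kk
K/II-1 ? I-1×I-2: KK|Kk|kk
K/II-2 aff I-1×I-2: kk
⇒ K over [I-1,I-2,II-1,II-2]: 5 consistent

I-2 ∈ {BB Kk, BB kk, Bb Kk, Bb kk}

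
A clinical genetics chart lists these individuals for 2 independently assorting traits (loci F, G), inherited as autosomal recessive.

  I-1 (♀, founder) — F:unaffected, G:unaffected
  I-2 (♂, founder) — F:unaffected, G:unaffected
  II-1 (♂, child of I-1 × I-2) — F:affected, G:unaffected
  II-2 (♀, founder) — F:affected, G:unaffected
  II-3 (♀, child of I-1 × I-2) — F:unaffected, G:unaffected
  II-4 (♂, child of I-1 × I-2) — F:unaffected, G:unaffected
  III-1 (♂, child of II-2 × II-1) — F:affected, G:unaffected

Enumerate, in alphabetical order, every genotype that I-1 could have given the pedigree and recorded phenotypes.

F/I-1 un ·: Ff
F/I-2 un ·: Ff
F/II-1 aff I-1×I-2: ff
F/II-2 aff ·: ff
F/II-3 un I-1×I-2: FF|Ff
F/II-4 un I-1×I-2: FF|Ff
F/III-1 aff II-2×II-1: ff
⇒ F over [I-1,I-2,II-1,II-2,II-3,II-4,III-1]: 4 consistent
G/I-1 un ·: GG|Gg
G/I-2 un ·: GG|Gg
G/II-1 un I-1×I-2: GG|Gg
G/II-2 un ·: GG|Gg
G/II-3 un I-1×I-2: GG|Gg
G/II-4 un I-1×I-2: GG|Gg
G/III-1 un II-2×II-1: GG|Gg
⇒ G over [I-1,I-2,II-1,II-2,II-3,II-4,III-1]: 87 consistent

I-1 ∈ {Ff GG, Ff Gg}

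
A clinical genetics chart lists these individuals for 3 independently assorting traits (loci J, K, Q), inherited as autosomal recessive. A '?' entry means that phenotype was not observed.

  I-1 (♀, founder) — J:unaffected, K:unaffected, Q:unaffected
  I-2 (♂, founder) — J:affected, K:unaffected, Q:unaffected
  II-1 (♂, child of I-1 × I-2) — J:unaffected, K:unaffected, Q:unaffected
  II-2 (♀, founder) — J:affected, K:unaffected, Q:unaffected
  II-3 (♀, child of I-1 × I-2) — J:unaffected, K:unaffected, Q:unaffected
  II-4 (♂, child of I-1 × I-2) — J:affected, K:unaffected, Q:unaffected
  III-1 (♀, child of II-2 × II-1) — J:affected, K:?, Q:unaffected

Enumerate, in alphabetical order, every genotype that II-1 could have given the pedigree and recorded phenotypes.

II-1 ∈ {Jj KK QQ, Jj KK Qq, Jj Kk QQ, Jj Kk Qq}

J/I-1 un ·: Jj
J/I-2 aff ·: jj
J/II-1 un I-1×I-2: Jj
J/II-2 aff ·: jj
J/II-3 un I-1×I-2: Jj
J/II-4 aff I-1×I-2: jj
J/III-1 aff II-2×II-1: jj
⇒ J over [I-1,I-2,II-1,II-2,II-3,II-4,III-1]: 1 consistent
K/I-1 un ·: KK|Kk
K/I-2 un ·: KK|Kk
K/II-1 un I-1×I-2: KK|Kk
K/II-2 un ·: KK|Kk
K/II-3 un I-1×I-2: KK|Kk
K/II-4 un I-1×I-2: KK|Kk
K/III-1 ? II-2×II-1: KK|Kk|kk
⇒ K over [I-1,I-2,II-1,II-2,II-3,II-4,III-1]: 99 consistent
Q/I-1 un ·: QQ|Qq
Q/I-2 un ·: QQ|Qq
Q/II-1 un I-1×I-2: QQ|Qq
Q/II-2 un ·: QQ|Qq
Q/II-3 un I-1×I-2: QQ|Qq
Q/II-4 un I-1×I-2: QQ|Qq
Q/III-1 un II-2×II-1: QQ|Qq
⇒ Q over [I-1,I-2,II-1,II-2,II-3,II-4,III-1]: 87 consistent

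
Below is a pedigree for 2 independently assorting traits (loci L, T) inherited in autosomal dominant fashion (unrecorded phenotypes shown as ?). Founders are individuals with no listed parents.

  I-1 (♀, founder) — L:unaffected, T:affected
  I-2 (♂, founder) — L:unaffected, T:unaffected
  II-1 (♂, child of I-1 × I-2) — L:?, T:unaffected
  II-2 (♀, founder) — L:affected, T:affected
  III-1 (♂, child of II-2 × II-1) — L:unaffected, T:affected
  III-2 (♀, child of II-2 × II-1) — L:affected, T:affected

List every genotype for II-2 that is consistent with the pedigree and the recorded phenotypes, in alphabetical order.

L/I-1 un ·: ll
L/I-2 un ·: ll
L/II-1 ? I-1×I-2: ll
L/II-2 aff ·: Ll
L/III-1 un II-2×II-1: ll
L/III-2 aff II-2×II-1: Ll
⇒ L over [I-1,I-2,II-1,II-2,III-1,III-2]: 1 consistent
T/I-1 aff ·: Tt
T/I-2 un ·: tt
T/II-1 un I-1×I-2: tt
T/II-2 aff ·: Tt|TT
T/III-1 aff II-2×II-1: Tt
T/III-2 aff II-2×II-1: Tt
⇒ T over [I-1,I-2,II-1,II-2,III-1,III-2]: 2 consistent

II-2 ∈ {Ll TT, Ll Tt}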